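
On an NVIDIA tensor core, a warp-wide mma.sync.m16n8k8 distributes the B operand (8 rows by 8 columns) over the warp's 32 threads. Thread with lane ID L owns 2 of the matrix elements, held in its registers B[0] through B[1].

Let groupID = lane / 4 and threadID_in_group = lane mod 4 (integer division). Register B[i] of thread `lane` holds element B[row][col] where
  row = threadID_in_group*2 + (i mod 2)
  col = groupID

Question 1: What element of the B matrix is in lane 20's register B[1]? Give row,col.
lane 20->20/4=5, 20 mod 4=0
i=1  r:2·0+1->1  c:5

1,5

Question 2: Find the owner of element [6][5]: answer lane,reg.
c:5=>grp=5  r:6=>tig=3,lo=0
L=5*4+3=23  i=0=0

23,0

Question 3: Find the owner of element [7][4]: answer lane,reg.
c:4=>grp=4  r:7=>tig=3,lo=1
L=4*4+3=19  i=1=1

19,1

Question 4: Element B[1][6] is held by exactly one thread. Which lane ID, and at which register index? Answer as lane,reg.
c:6=>grp=6  r:1=>tig=0,lo=1
L=6*4+0=24  i=1=1

24,1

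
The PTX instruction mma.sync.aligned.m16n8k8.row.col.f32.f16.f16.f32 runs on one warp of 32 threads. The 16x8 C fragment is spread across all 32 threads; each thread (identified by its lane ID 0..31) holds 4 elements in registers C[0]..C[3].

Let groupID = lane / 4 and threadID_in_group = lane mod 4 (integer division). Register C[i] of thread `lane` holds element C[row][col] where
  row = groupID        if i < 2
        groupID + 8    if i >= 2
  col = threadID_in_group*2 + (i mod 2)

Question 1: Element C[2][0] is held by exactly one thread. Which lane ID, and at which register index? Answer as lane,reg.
8,0

r:2=>grp=2,rB=0  c:0=>tig=0,lo=0
L=2*4+0=8  i=0*2+0=0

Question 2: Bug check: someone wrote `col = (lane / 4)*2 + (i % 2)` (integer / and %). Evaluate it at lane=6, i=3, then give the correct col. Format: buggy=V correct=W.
buggy=3 correct=5

`(lane / 4)*2 + (i % 2)`[6,3]=>3
lane 6=>6/4=1, 6 mod 4=2
i=3  r:1+8=>9  c:2·2+1=>5
col: 3 vs 5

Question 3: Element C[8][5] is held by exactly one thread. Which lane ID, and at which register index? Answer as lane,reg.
r=8→G=0,rhi=1  c=5→T=2,p=1
L=0*4+2=2  i=1*2+1=3

2,3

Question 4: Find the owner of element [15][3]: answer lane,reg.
29,3

r:15=>grp=7,rB=1  c:3=>tig=1,lo=1
L=7*4+1=29  i=1*2+1=3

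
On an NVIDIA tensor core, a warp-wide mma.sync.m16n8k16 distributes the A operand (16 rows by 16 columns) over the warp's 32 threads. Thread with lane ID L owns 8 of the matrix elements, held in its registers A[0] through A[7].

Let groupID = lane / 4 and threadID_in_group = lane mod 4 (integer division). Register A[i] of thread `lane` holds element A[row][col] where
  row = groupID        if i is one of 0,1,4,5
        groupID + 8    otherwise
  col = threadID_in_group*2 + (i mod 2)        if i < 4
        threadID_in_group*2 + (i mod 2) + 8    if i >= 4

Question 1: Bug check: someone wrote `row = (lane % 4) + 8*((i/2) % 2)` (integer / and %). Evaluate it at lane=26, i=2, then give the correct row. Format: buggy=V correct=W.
`(lane % 4) + 8*((i/2) % 2)`[26,2]->10
26: g=6,t=2
[2] (6+8,2*2+0+0) = (14,4)
row: 10 vs 14

buggy=10 correct=14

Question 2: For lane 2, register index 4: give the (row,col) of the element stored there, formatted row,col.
lane 2: gr=0 (2/4), th=2 (2%4)
i=4: r=0+0=0, c=2*2+0+8=12

0,12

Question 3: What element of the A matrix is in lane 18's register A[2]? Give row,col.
L=18⇒gr=18>>2=4, th=18&3=2
[2]⇒row 4+8=12  col 2·2+0+0=4

12,4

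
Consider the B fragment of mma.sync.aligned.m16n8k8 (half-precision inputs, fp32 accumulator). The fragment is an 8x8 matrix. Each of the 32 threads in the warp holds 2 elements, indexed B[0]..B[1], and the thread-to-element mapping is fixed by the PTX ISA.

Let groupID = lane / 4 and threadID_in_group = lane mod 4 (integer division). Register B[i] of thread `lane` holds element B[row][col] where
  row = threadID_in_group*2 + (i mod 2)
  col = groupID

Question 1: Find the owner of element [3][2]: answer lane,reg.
9,1

c=2→G=2  r=3→T=1,p=1
L=2*4+1=9  i=1=1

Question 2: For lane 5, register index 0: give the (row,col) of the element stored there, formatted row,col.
2,1

L=5⇒gr=5>>2=1, th=5&3=1
[0]⇒row 1·2+0=2  col gr=1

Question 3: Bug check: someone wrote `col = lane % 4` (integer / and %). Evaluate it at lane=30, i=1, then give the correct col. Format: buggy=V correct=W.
`lane % 4`[30,1]->2
30: gid=7,tid=2
[1] (2*2+1,7) = (5,7)
col: 2 vs 7

buggy=2 correct=7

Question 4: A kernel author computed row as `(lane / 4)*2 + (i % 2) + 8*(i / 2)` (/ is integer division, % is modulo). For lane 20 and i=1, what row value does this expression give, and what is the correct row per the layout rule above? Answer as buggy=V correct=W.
`(lane / 4)*2 + (i % 2) + 8*(i / 2)`[20,1]->11
lane 20: g=5 (20/4), t=0 (20%4)
i=1: r=0*2+1=1, c=g=5
row: 11 vs 1

buggy=11 correct=1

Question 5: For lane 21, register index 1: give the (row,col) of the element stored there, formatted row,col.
3,5

21: g=5,t=1
[1] (1*2+1,5) = (3,5)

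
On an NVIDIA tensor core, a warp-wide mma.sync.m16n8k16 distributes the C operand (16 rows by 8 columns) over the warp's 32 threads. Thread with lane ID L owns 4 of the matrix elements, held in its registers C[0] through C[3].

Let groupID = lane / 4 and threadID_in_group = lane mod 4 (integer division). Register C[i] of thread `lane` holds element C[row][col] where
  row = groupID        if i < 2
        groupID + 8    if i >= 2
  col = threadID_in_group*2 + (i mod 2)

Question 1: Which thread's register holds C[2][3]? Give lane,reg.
9,1

r=2⇒gr=2,Rb=0  c=3⇒th=1,odd=1
L=2*4+1=9  i=0*2+1=1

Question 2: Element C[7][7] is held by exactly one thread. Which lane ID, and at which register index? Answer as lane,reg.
r=7->g=7,rb=0  c=7->t=3,b0=1
L=7*4+3=31  i=0*2+1=1

31,1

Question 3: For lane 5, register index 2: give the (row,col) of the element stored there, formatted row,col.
9,2

lane 5->5/4=1, 5 mod 4=1
i=2  r:1+8->9  c:2·1+0->2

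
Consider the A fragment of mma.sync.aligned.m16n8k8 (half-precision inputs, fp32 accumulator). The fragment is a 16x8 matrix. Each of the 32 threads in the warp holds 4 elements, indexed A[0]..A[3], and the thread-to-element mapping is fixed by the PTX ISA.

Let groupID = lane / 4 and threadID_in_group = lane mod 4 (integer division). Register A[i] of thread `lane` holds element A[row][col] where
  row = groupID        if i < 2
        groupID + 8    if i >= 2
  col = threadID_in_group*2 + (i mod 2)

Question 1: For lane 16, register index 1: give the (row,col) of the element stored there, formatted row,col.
4,1

L=16->g=16>>2=4, t=16&3=0
[1]->row 4+0=4  col 0·2+1=1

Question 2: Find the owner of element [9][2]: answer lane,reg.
r=9->g=1,rb=1  c=2->t=1,b0=0
L=1*4+1=5  i=1*2+0=2

5,2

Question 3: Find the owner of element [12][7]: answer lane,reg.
19,3

r:12=>grp=4,rB=1  c:7=>tig=3,lo=1
L=4*4+3=19  i=1*2+1=3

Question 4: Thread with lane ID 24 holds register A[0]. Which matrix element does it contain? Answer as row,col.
lane 24: gid=6 (24/4), tid=0 (24%4)
i=0: r=6+0=6, c=0*2+0=0

6,0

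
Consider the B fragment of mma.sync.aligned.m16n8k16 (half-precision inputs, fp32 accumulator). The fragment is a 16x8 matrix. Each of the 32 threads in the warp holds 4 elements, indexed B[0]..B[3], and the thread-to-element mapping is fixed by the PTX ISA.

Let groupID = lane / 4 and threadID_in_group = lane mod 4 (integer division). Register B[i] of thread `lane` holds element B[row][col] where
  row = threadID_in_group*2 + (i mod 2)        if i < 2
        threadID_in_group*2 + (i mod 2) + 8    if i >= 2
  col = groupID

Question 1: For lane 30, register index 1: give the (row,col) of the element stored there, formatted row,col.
lane 30: gr=7 (30/4), th=2 (30%4)
i=1: r=2*2+1+0=5, c=gr=7

5,7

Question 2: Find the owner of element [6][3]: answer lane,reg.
c=3→G=3  r=6→rhi=0,T=3,p=0
L=3*4+3=15  i=0*2+0=0

15,0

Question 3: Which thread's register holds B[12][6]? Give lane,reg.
c:6=>grp=6  r:12=>rB=1,tig=2,lo=0
L=6*4+2=26  i=1*2+0=2

26,2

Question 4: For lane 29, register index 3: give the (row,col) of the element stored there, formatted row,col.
11,7

lane 29: gr=7 (29/4), th=1 (29%4)
i=3: r=1*2+1+8=11, c=gr=7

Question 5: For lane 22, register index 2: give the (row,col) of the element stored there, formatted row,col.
22: G=5,T=2
[2] (2*2+0+8,5) = (12,5)

12,5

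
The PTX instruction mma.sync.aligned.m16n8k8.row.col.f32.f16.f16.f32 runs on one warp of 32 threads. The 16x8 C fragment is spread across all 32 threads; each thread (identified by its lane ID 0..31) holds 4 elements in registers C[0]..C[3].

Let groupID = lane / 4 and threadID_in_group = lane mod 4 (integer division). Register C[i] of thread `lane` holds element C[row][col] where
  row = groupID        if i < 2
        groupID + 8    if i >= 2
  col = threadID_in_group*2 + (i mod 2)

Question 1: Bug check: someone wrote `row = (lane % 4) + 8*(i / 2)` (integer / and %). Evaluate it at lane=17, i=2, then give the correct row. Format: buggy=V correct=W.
`(lane % 4) + 8*(i / 2)`[17,2]->9
17: g=4,t=1
[2] (4+8,1*2+0) = (12,2)
row: 9 vs 12

buggy=9 correct=12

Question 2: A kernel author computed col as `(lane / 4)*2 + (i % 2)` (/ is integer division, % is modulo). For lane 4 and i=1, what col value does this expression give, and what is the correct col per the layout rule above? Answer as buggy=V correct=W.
buggy=3 correct=1

`(lane / 4)*2 + (i % 2)`[4,1]->3
lane 4: g=1 (4/4), t=0 (4%4)
i=1: r=1+0=1, c=0*2+1=1
col: 3 vs 1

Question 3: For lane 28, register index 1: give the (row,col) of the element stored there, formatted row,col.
L=28=>grp=28>>2=7, tig=28&3=0
[1]=>row 7+0=7  col 0·2+1=1

7,1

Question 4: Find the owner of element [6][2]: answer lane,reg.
r=6→G=6,rhi=0  c=2→T=1,p=0
L=6*4+1=25  i=0*2+0=0

25,0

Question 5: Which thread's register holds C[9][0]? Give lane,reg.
4,2

r: 9->gid=1,r8=1  c: 0->tid=0,i&1=0
L=1*4+0=4  i=1*2+0=2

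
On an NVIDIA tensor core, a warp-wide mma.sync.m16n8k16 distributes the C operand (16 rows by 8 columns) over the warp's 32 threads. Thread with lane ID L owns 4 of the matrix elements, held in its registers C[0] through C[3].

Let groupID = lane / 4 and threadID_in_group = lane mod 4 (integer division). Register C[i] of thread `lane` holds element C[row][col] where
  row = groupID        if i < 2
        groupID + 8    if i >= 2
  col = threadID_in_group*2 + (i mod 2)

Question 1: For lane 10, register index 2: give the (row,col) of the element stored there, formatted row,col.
10,4

L=10⇒gr=10>>2=2, th=10&3=2
[2]⇒row 2+8=10  col 2·2+0=4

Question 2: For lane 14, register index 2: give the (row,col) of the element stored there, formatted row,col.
11,4

lane 14⇒14/4=3, 14 mod 4=2
i=2  r:3+8⇒11  c:2·2+0⇒4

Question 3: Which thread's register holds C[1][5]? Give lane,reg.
r:1=>grp=1,rB=0  c:5=>tig=2,lo=1
L=1*4+2=6  i=0*2+1=1

6,1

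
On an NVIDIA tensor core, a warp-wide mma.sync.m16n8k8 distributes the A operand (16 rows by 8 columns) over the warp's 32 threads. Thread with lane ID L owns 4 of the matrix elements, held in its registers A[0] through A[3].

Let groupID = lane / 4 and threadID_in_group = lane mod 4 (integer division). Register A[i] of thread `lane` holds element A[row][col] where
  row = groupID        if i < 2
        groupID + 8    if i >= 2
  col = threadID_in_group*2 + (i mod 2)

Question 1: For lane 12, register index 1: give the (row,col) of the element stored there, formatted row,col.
3,1

lane 12: G=3 (12/4), T=0 (12%4)
i=1: r=3+0=3, c=0*2+1=1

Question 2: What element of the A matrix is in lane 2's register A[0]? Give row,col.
0,4

lane 2: g=0 (2/4), t=2 (2%4)
i=0: r=0+0=0, c=2*2+0=4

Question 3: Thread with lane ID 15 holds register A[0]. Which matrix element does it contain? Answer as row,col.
lane 15: gr=3 (15/4), th=3 (15%4)
i=0: r=3+0=3, c=3*2+0=6

3,6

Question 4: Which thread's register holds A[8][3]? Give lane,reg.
1,3

r=8->g=0,rb=1  c=3->t=1,b0=1
L=0*4+1=1  i=1*2+1=3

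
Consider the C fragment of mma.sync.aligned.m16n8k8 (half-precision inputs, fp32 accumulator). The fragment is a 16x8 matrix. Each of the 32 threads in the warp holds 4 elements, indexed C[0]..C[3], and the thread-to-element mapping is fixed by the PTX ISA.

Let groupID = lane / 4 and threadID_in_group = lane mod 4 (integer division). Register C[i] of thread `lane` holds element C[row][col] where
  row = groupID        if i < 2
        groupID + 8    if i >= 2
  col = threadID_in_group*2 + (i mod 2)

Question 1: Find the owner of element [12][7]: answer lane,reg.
r=12⇒gr=4,Rb=1  c=7⇒th=3,odd=1
L=4*4+3=19  i=1*2+1=3

19,3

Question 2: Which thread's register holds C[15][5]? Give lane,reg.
r:15=>grp=7,rB=1  c:5=>tig=2,lo=1
L=7*4+2=30  i=1*2+1=3

30,3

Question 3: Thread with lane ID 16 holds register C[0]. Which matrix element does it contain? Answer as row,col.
4,0

lane 16: gr=4 (16/4), th=0 (16%4)
i=0: r=4+0=4, c=0*2+0=0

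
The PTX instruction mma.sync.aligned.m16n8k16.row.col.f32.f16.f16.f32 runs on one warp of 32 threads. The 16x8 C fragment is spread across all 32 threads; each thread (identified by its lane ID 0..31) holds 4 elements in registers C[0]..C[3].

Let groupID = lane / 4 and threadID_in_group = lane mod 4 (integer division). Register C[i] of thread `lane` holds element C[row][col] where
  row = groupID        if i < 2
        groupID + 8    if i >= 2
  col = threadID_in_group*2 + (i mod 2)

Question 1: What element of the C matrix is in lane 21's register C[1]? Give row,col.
21: G=5,T=1
[1] (5+0,1*2+1) = (5,3)

5,3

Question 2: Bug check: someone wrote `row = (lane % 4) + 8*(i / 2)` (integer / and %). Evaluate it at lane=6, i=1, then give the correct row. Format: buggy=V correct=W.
`(lane % 4) + 8*(i / 2)`[6,1]⇒2
6: gr=1,th=2
[1] (1+0,2*2+1) = (1,5)
row: 2 vs 1

buggy=2 correct=1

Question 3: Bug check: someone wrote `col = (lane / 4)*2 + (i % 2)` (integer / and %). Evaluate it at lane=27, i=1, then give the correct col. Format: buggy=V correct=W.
buggy=13 correct=7

`(lane / 4)*2 + (i % 2)`[27,1]⇒13
lane 27: gr=6 (27/4), th=3 (27%4)
i=1: r=6+0=6, c=3*2+1=7
col: 13 vs 7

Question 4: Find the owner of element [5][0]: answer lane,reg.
r=5→G=5,rhi=0  c=0→T=0,p=0
L=5*4+0=20  i=0*2+0=0

20,0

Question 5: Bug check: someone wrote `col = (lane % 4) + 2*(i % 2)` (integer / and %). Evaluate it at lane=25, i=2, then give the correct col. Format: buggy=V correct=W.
buggy=1 correct=2

`(lane % 4) + 2*(i % 2)`[25,2]⇒1
25: gr=6,th=1
[2] (6+8,1*2+0) = (14,2)
col: 1 vs 2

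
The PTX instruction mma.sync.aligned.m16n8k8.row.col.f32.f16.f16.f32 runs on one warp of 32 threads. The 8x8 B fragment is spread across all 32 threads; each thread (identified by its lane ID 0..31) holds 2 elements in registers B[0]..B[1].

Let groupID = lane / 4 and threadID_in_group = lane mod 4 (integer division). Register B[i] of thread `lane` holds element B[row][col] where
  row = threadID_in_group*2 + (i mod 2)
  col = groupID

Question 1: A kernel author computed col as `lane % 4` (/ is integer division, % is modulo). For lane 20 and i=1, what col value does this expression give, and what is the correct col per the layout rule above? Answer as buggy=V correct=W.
`lane % 4`[20,1]->0
lane 20: g=5 (20/4), t=0 (20%4)
i=1: r=0*2+1=1, c=g=5
col: 0 vs 5

buggy=0 correct=5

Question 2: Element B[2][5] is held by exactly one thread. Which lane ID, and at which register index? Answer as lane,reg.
c=5⇒gr=5  r=2⇒th=1,odd=0
L=5*4+1=21  i=0=0

21,0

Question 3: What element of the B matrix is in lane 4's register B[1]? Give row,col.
1,1

lane 4→4/4=1, 4 mod 4=0
i=1  r:2·0+1→1  c:1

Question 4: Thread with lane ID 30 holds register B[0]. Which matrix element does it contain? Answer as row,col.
4,7

lane 30: gid=7 (30/4), tid=2 (30%4)
i=0: r=2*2+0=4, c=gid=7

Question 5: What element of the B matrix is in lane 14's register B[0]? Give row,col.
4,3

lane 14=>14/4=3, 14 mod 4=2
i=0  r:2·2+0=>4  c:3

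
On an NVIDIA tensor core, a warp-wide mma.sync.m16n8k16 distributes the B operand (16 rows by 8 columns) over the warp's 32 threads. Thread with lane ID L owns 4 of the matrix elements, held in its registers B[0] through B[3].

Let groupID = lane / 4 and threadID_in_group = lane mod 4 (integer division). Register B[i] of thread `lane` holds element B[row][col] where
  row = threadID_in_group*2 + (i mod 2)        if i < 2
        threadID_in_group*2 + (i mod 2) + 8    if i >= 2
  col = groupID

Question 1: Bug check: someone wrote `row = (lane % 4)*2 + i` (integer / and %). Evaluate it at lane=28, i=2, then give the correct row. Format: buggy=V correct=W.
buggy=2 correct=8

`(lane % 4)*2 + i`[28,2]→2
L=28→G=28>>2=7, T=28&3=0
[2]→row 0·2+0+8=8  col G=7
row: 2 vs 8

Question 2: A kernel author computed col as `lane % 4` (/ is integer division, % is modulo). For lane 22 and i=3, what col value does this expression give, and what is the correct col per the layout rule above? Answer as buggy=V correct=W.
buggy=2 correct=5

`lane % 4`[22,3]=>2
L=22=>grp=22>>2=5, tig=22&3=2
[3]=>row 2·2+1+8=13  col grp=5
col: 2 vs 5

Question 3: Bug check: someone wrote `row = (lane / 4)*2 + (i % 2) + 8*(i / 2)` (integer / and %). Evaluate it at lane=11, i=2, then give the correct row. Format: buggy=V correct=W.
buggy=12 correct=14

`(lane / 4)*2 + (i % 2) + 8*(i / 2)`[11,2]⇒12
L=11⇒gr=11>>2=2, th=11&3=3
[2]⇒row 3·2+0+8=14  col gr=2
row: 12 vs 14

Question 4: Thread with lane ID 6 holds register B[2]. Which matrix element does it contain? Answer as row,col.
12,1

6: g=1,t=2
[2] (2*2+0+8,1) = (12,1)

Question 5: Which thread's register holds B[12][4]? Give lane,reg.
c: 4->gid=4  r: 12->r8=1,tid=2,i&1=0
L=4*4+2=18  i=1*2+0=2

18,2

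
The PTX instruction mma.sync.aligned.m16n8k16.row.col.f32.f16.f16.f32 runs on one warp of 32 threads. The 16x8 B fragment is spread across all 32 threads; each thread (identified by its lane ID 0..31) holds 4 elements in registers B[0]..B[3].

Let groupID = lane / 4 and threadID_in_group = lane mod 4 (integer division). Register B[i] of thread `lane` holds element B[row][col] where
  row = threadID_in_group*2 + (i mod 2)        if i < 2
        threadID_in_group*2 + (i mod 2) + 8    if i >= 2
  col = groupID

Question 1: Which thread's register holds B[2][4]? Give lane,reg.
17,0

c:4=>grp=4  r:2=>rB=0,tig=1,lo=0
L=4*4+1=17  i=0*2+0=0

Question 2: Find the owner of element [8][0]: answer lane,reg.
0,2

c=0->g=0  r=8->rb=1,t=0,b0=0
L=0*4+0=0  i=1*2+0=2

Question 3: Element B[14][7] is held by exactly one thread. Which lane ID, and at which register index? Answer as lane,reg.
c=7→G=7  r=14→rhi=1,T=3,p=0
L=7*4+3=31  i=1*2+0=2

31,2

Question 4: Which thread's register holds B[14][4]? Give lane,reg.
19,2

c:4=>grp=4  r:14=>rB=1,tig=3,lo=0
L=4*4+3=19  i=1*2+0=2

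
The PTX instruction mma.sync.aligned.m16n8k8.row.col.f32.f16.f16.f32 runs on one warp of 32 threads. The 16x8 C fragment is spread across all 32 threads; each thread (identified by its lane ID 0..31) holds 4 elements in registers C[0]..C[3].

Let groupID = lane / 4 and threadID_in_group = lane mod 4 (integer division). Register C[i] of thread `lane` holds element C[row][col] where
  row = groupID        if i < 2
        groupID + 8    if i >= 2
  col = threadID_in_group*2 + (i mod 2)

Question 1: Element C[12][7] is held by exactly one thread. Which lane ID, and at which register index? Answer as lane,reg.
r=12→G=4,rhi=1  c=7→T=3,p=1
L=4*4+3=19  i=1*2+1=3

19,3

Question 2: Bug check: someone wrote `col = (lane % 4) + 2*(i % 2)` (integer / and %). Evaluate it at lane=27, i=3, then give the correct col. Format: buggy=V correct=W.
buggy=5 correct=7

`(lane % 4) + 2*(i % 2)`[27,3]->5
L=27->gid=27>>2=6, tid=27&3=3
[3]->row 6+8=14  col 3·2+1=7
col: 5 vs 7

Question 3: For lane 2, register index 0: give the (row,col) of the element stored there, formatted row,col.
L=2=>grp=2>>2=0, tig=2&3=2
[0]=>row 0+0=0  col 2·2+0=4

0,4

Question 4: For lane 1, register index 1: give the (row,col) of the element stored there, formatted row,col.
L=1->gid=1>>2=0, tid=1&3=1
[1]->row 0+0=0  col 1·2+1=3

0,3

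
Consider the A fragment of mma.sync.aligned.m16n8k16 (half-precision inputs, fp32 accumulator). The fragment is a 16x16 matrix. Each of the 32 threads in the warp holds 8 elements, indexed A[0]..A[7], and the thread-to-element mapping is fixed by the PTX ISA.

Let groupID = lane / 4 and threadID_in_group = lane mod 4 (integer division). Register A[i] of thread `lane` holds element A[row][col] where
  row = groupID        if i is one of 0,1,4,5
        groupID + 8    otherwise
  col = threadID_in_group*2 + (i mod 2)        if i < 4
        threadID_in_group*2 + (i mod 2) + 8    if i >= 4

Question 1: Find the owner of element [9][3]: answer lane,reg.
r=9→G=1,rhi=1  c=3→chi=0,T=1,p=1
L=1*4+1=5  i=0*4+1*2+1=3

5,3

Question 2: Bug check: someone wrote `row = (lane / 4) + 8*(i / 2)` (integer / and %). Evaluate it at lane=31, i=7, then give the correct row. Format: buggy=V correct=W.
buggy=31 correct=15

`(lane / 4) + 8*(i / 2)`[31,7]⇒31
lane 31⇒31/4=7, 31 mod 4=3
i=7  r:7+8⇒15  c:2·3+1+8⇒15
row: 31 vs 15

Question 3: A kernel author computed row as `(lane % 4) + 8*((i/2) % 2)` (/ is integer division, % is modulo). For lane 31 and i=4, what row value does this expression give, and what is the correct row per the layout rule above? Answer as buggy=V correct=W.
buggy=3 correct=7

`(lane % 4) + 8*((i/2) % 2)`[31,4]->3
lane 31->31/4=7, 31 mod 4=3
i=4  r:7+0->7  c:2·3+0+8->14
row: 3 vs 7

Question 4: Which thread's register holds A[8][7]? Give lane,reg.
r=8->g=0,rb=1  c=7->cb=0,t=3,b0=1
L=0*4+3=3  i=0*4+1*2+1=3

3,3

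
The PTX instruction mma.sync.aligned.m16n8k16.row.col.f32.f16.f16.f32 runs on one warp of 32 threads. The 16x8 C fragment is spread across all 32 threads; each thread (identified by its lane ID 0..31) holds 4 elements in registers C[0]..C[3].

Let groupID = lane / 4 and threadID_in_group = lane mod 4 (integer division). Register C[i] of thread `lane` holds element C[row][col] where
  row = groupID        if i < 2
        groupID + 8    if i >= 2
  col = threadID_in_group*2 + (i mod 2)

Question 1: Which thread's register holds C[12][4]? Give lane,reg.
18,2

r=12->g=4,rb=1  c=4->t=2,b0=0
L=4*4+2=18  i=1*2+0=2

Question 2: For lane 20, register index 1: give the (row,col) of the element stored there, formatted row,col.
lane 20: gr=5 (20/4), th=0 (20%4)
i=1: r=5+0=5, c=0*2+1=1

5,1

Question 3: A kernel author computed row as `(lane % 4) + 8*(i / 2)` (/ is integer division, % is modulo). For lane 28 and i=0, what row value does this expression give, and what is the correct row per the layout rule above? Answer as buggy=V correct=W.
`(lane % 4) + 8*(i / 2)`[28,0]->0
lane 28->28/4=7, 28 mod 4=0
i=0  r:7+0->7  c:2·0+0->0
row: 0 vs 7

buggy=0 correct=7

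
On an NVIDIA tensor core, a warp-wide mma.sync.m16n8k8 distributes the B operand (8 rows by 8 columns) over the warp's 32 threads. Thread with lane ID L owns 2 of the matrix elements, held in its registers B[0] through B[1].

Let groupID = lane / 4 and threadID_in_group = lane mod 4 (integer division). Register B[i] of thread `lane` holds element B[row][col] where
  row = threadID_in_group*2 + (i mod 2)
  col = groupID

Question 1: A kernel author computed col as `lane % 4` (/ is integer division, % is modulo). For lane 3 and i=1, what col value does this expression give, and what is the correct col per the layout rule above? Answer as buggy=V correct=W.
`lane % 4`[3,1]->3
3: g=0,t=3
[1] (3*2+1,0) = (7,0)
col: 3 vs 0

buggy=3 correct=0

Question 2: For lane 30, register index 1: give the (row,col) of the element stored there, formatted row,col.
30: G=7,T=2
[1] (2*2+1,7) = (5,7)

5,7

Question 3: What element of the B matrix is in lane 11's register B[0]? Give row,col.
6,2

L=11⇒gr=11>>2=2, th=11&3=3
[0]⇒row 3·2+0=6  col gr=2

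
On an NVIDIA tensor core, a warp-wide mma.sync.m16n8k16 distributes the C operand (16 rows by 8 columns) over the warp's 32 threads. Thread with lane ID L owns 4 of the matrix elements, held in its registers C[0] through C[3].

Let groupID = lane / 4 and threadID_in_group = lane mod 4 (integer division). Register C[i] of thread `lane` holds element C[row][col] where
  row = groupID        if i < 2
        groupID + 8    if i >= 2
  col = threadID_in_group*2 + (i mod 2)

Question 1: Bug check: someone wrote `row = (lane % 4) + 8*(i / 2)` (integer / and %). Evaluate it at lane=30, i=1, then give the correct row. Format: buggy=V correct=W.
buggy=2 correct=7

`(lane % 4) + 8*(i / 2)`[30,1]->2
lane 30->30/4=7, 30 mod 4=2
i=1  r:7+0->7  c:2·2+1->5
row: 2 vs 7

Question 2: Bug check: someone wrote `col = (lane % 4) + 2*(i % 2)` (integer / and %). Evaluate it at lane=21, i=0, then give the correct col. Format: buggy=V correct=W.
buggy=1 correct=2

`(lane % 4) + 2*(i % 2)`[21,0]→1
lane 21→21/4=5, 21 mod 4=1
i=0  r:5+0→5  c:2·1+0→2
col: 1 vs 2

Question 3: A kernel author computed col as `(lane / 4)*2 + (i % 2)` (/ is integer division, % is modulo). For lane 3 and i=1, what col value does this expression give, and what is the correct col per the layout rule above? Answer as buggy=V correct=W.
`(lane / 4)*2 + (i % 2)`[3,1]→1
lane 3→3/4=0, 3 mod 4=3
i=1  r:0+0→0  c:2·3+1→7
col: 1 vs 7

buggy=1 correct=7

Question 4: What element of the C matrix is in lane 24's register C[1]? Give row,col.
6,1

lane 24=>24/4=6, 24 mod 4=0
i=1  r:6+0=>6  c:2·0+1=>1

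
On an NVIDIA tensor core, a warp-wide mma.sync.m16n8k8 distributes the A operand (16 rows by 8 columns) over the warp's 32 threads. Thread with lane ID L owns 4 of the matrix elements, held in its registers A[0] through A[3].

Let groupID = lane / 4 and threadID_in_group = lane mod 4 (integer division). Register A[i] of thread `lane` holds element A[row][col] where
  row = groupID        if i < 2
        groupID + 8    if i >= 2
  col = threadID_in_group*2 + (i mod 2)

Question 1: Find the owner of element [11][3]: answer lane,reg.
r=11→G=3,rhi=1  c=3→T=1,p=1
L=3*4+1=13  i=1*2+1=3

13,3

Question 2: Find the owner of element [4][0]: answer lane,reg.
16,0

r=4⇒gr=4,Rb=0  c=0⇒th=0,odd=0
L=4*4+0=16  i=0*2+0=0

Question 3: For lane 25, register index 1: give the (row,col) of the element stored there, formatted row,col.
lane 25: g=6 (25/4), t=1 (25%4)
i=1: r=6+0=6, c=1*2+1=3

6,3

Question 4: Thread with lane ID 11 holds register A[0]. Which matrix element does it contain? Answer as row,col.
2,6

lane 11: grp=2 (11/4), tig=3 (11%4)
i=0: r=2+0=2, c=3*2+0=6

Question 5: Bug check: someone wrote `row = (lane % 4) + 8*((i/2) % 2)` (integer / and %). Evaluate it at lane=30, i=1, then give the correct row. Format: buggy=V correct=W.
buggy=2 correct=7

`(lane % 4) + 8*((i/2) % 2)`[30,1]->2
lane 30: g=7 (30/4), t=2 (30%4)
i=1: r=7+0=7, c=2*2+1=5
row: 2 vs 7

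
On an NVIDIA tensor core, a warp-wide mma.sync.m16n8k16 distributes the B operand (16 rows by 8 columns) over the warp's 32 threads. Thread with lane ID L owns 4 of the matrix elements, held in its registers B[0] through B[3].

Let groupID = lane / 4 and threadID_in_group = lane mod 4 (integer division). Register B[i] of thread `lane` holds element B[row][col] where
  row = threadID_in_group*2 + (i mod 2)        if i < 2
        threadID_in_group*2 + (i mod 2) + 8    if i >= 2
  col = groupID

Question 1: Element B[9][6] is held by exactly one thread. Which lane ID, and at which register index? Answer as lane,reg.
24,3

c=6→G=6  r=9→rhi=1,T=0,p=1
L=6*4+0=24  i=1*2+1=3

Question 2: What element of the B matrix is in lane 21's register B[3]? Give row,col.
lane 21→21/4=5, 21 mod 4=1
i=3  r:2·1+1+8→11  c:5

11,5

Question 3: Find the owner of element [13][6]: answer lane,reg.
26,3

c=6⇒gr=6  r=13⇒Rb=1,th=2,odd=1
L=6*4+2=26  i=1*2+1=3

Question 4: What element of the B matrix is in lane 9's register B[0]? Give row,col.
2,2

L=9→G=9>>2=2, T=9&3=1
[0]→row 1·2+0+0=2  col G=2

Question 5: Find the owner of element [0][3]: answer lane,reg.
c: 3->gid=3  r: 0->r8=0,tid=0,i&1=0
L=3*4+0=12  i=0*2+0=0

12,0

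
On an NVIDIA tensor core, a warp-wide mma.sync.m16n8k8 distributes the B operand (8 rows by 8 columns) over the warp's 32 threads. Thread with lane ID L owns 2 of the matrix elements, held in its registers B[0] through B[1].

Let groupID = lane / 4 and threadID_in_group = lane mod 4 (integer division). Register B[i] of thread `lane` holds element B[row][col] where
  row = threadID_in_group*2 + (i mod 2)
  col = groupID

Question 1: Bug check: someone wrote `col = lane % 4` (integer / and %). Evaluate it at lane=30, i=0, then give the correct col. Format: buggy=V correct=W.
buggy=2 correct=7

`lane % 4`[30,0]⇒2
lane 30⇒30/4=7, 30 mod 4=2
i=0  r:2·2+0⇒4  c:7
col: 2 vs 7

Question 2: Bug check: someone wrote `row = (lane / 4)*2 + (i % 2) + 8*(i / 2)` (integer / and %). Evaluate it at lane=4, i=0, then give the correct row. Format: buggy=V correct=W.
`(lane / 4)*2 + (i % 2) + 8*(i / 2)`[4,0]⇒2
lane 4⇒4/4=1, 4 mod 4=0
i=0  r:2·0+0⇒0  c:1
row: 2 vs 0

buggy=2 correct=0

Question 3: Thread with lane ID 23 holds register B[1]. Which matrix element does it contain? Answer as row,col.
7,5

L=23⇒gr=23>>2=5, th=23&3=3
[1]⇒row 3·2+1=7  col gr=5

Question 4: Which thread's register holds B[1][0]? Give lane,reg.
0,1

c=0⇒gr=0  r=1⇒th=0,odd=1
L=0*4+0=0  i=1=1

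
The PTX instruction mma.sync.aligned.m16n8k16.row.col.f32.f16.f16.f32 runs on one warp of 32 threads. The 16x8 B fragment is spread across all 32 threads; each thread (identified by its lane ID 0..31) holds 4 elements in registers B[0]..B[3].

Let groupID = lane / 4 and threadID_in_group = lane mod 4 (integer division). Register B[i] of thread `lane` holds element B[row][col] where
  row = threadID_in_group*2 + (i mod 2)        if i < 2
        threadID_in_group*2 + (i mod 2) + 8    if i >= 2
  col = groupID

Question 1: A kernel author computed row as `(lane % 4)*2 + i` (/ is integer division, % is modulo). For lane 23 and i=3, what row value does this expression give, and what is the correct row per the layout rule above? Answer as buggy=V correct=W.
buggy=9 correct=15

`(lane % 4)*2 + i`[23,3]->9
L=23->gid=23>>2=5, tid=23&3=3
[3]->row 3·2+1+8=15  col gid=5
row: 9 vs 15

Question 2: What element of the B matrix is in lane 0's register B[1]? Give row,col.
1,0

lane 0=>0/4=0, 0 mod 4=0
i=1  r:2·0+1+0=>1  c:0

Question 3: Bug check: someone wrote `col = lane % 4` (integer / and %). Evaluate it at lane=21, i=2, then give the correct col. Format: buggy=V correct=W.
`lane % 4`[21,2]->1
21: g=5,t=1
[2] (1*2+0+8,5) = (10,5)
col: 1 vs 5

buggy=1 correct=5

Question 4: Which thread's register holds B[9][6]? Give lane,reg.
c=6⇒gr=6  r=9⇒Rb=1,th=0,odd=1
L=6*4+0=24  i=1*2+1=3

24,3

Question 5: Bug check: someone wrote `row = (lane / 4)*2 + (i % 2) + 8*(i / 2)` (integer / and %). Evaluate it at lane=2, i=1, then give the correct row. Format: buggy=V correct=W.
`(lane / 4)*2 + (i % 2) + 8*(i / 2)`[2,1]⇒1
lane 2⇒2/4=0, 2 mod 4=2
i=1  r:2·2+1+0⇒5  c:0
row: 1 vs 5

buggy=1 correct=5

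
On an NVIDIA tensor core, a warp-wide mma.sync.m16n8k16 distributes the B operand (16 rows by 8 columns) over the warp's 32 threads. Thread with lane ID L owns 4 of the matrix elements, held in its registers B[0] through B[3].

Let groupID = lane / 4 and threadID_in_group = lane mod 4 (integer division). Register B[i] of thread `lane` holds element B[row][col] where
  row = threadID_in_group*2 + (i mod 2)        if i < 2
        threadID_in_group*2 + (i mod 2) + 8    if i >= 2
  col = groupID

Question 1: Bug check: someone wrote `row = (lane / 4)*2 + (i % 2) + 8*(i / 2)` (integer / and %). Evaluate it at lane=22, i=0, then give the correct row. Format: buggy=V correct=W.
`(lane / 4)*2 + (i % 2) + 8*(i / 2)`[22,0]⇒10
lane 22: gr=5 (22/4), th=2 (22%4)
i=0: r=2*2+0+0=4, c=gr=5
row: 10 vs 4

buggy=10 correct=4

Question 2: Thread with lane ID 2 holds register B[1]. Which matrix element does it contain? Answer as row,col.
lane 2: g=0 (2/4), t=2 (2%4)
i=1: r=2*2+1+0=5, c=g=0

5,0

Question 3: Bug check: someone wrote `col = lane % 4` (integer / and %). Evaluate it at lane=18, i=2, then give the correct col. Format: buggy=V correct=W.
`lane % 4`[18,2]=>2
lane 18: grp=4 (18/4), tig=2 (18%4)
i=2: r=2*2+0+8=12, c=grp=4
col: 2 vs 4

buggy=2 correct=4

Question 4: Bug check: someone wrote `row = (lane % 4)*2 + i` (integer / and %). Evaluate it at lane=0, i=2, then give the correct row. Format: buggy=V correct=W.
`(lane % 4)*2 + i`[0,2]=>2
L=0=>grp=0>>2=0, tig=0&3=0
[2]=>row 0·2+0+8=8  col grp=0
row: 2 vs 8

buggy=2 correct=8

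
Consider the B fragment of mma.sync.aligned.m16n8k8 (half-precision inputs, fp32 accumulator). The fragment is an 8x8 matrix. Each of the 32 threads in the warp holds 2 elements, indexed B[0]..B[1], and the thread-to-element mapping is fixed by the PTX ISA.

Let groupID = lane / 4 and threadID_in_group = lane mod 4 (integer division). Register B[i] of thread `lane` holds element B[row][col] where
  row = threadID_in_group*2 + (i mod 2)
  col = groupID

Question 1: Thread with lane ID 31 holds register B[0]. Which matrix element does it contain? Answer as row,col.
lane 31: gid=7 (31/4), tid=3 (31%4)
i=0: r=3*2+0=6, c=gid=7

6,7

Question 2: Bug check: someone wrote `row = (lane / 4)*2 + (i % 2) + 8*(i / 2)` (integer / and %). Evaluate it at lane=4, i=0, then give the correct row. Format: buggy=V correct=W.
buggy=2 correct=0

`(lane / 4)*2 + (i % 2) + 8*(i / 2)`[4,0]=>2
lane 4=>4/4=1, 4 mod 4=0
i=0  r:2·0+0=>0  c:1
row: 2 vs 0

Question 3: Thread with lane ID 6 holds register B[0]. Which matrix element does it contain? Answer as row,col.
4,1

6: gid=1,tid=2
[0] (2*2+0,1) = (4,1)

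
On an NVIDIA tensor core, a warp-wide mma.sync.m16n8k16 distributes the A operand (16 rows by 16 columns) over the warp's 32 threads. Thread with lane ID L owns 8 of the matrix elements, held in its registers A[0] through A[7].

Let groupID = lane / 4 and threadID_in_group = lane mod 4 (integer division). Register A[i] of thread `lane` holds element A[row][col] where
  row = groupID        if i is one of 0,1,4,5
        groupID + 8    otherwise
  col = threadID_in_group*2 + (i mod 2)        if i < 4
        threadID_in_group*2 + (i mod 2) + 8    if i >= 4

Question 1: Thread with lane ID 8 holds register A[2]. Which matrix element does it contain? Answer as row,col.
10,0

lane 8: gid=2 (8/4), tid=0 (8%4)
i=2: r=2+8=10, c=0*2+0+0=0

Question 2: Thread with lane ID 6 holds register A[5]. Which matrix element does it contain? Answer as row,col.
lane 6→6/4=1, 6 mod 4=2
i=5  r:1+0→1  c:2·2+1+8→13

1,13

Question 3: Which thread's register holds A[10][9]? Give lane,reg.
8,7

r:10=>grp=2,rB=1  c:9=>cB=1,tig=0,lo=1
L=2*4+0=8  i=1*4+1*2+1=7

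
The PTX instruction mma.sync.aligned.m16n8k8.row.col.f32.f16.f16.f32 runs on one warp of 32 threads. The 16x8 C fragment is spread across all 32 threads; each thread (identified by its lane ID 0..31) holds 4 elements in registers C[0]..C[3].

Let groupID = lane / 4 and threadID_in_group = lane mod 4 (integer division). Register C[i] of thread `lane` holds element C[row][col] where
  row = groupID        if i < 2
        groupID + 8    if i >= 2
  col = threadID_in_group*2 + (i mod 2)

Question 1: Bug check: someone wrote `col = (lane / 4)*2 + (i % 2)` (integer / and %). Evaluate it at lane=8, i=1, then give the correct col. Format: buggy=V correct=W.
`(lane / 4)*2 + (i % 2)`[8,1]⇒5
8: gr=2,th=0
[1] (2+0,0*2+1) = (2,1)
col: 5 vs 1

buggy=5 correct=1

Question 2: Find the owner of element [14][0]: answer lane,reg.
24,2

r=14⇒gr=6,Rb=1  c=0⇒th=0,odd=0
L=6*4+0=24  i=1*2+0=2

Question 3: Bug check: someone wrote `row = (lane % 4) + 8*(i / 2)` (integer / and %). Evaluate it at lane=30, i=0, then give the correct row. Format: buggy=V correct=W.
buggy=2 correct=7

`(lane % 4) + 8*(i / 2)`[30,0]->2
L=30->gid=30>>2=7, tid=30&3=2
[0]->row 7+0=7  col 2·2+0=4
row: 2 vs 7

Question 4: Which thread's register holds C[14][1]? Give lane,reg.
r=14→G=6,rhi=1  c=1→T=0,p=1
L=6*4+0=24  i=1*2+1=3

24,3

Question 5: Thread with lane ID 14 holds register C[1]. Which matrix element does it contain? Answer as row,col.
3,5

L=14->g=14>>2=3, t=14&3=2
[1]->row 3+0=3  col 2·2+1=5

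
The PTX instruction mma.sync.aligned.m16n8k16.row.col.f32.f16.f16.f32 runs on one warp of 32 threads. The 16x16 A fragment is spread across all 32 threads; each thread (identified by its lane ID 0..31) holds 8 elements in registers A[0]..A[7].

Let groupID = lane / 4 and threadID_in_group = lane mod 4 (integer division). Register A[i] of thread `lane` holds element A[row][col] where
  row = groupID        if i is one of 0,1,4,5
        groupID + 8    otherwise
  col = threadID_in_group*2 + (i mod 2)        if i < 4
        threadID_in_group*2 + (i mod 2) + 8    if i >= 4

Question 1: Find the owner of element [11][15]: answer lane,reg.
r: 11->gid=3,r8=1  c: 15->c8=1,tid=3,i&1=1
L=3*4+3=15  i=1*4+1*2+1=7

15,7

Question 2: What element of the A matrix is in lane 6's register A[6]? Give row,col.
9,12

6: gr=1,th=2
[6] (1+8,2*2+0+8) = (9,12)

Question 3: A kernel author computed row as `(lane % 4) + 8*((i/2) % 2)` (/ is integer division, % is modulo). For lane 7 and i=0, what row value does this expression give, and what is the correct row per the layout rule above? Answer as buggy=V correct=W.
buggy=3 correct=1

`(lane % 4) + 8*((i/2) % 2)`[7,0]⇒3
lane 7: gr=1 (7/4), th=3 (7%4)
i=0: r=1+0=1, c=3*2+0+0=6
row: 3 vs 1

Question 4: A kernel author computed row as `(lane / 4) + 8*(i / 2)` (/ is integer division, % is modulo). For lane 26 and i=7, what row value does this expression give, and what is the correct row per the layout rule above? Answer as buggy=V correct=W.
`(lane / 4) + 8*(i / 2)`[26,7]->30
lane 26->26/4=6, 26 mod 4=2
i=7  r:6+8->14  c:2·2+1+8->13
row: 30 vs 14

buggy=30 correct=14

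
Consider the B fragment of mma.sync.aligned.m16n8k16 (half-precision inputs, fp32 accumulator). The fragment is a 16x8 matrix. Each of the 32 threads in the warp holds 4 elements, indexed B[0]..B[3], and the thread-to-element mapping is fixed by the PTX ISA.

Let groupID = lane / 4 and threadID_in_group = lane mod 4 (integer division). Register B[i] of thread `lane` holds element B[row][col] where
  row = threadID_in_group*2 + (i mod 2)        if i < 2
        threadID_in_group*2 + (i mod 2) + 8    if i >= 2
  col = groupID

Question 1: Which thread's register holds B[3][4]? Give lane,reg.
17,1

c=4->g=4  r=3->rb=0,t=1,b0=1
L=4*4+1=17  i=0*2+1=1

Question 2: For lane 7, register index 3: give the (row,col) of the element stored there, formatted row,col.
lane 7: G=1 (7/4), T=3 (7%4)
i=3: r=3*2+1+8=15, c=G=1

15,1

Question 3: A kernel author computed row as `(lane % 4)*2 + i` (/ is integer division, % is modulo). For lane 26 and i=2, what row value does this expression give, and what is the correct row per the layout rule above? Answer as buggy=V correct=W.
buggy=6 correct=12

`(lane % 4)*2 + i`[26,2]->6
lane 26->26/4=6, 26 mod 4=2
i=2  r:2·2+0+8->12  c:6
row: 6 vs 12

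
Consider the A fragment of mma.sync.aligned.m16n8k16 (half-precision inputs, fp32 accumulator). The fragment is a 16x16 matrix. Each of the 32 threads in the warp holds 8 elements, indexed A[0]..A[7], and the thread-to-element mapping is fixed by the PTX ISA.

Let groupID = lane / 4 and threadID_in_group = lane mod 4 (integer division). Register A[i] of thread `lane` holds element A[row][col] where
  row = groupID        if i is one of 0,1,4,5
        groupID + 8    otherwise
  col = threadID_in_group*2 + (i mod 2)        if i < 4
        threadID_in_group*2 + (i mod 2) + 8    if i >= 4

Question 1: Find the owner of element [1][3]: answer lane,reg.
5,1

r: 1->gid=1,r8=0  c: 3->c8=0,tid=1,i&1=1
L=1*4+1=5  i=0*4+0*2+1=1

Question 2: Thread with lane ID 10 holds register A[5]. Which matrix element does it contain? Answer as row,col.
2,13

10: grp=2,tig=2
[5] (2+0,2*2+1+8) = (2,13)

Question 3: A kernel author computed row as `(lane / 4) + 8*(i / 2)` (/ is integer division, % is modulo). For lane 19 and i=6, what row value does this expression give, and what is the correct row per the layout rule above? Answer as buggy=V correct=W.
buggy=28 correct=12

`(lane / 4) + 8*(i / 2)`[19,6]->28
lane 19: g=4 (19/4), t=3 (19%4)
i=6: r=4+8=12, c=3*2+0+8=14
row: 28 vs 12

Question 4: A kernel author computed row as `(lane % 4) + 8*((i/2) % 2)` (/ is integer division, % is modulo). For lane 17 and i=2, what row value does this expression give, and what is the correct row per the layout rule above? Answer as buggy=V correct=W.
`(lane % 4) + 8*((i/2) % 2)`[17,2]->9
L=17->g=17>>2=4, t=17&3=1
[2]->row 4+8=12  col 1·2+0+0=2
row: 9 vs 12

buggy=9 correct=12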